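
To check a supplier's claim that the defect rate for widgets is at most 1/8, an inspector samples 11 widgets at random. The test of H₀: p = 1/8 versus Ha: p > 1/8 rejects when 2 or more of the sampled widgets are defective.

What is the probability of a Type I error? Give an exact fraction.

α = P(reject H₀ | H₀ true) = P(S ≥ 2 | p = 1/8), S ~ Binomial(11, 1/8).
α = 1 − P(S ≤ 1) = 1 − 2542277241/4294967296 = 1752690055/4294967296.

1752690055/4294967296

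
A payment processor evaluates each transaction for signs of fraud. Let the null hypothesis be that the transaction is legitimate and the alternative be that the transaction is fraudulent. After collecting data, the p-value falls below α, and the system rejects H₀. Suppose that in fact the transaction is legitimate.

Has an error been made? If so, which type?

Type I error

H₀ was rejected, but H₀ is actually true.
Rejecting a true null hypothesis is a Type I error (false positive).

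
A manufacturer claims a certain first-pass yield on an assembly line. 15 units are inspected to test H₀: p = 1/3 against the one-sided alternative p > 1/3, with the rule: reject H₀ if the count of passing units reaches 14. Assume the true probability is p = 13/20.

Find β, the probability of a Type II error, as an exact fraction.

Under the alternative p = 13/20, X ~ Binomial(15, 13/20); β is the probability the test does not reject, P(X < 14).
Summing C(15,j)·(13/20)^j·(7/20)^{15-j} for j = 0..13 gives 16151694793243741949/16384000000000000000.

16151694793243741949/16384000000000000000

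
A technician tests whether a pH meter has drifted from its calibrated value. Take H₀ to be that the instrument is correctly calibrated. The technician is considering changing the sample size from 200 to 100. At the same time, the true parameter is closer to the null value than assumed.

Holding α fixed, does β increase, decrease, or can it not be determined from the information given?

A smaller sample increases the standard error, so the sampling distributions under H₀ and Ha overlap more. A smaller departure from H₀ means the test statistic under Ha is distributed closer to where it would be under H₀; rejection becomes less likely. Both changes push β in the same direction.

It increases.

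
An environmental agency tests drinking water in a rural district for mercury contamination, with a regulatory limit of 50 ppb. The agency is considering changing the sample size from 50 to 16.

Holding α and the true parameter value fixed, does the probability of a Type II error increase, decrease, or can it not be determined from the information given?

It increases.

A smaller sample increases the standard error, so the sampling distributions under H₀ and Ha overlap more.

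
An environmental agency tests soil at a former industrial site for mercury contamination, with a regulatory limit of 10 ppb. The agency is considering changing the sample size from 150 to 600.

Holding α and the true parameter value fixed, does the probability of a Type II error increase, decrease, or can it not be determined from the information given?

It decreases.

A larger sample reduces the standard error, pulling the sampling distribution under Ha further from the non-rejection region.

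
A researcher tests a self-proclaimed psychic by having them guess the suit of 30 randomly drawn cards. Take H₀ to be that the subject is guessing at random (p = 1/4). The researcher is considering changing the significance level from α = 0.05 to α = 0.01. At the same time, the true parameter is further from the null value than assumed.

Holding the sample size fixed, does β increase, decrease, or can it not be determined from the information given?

Cannot be determined from the information given.

The first change alone would make β increase; the second alone would make β decrease. Which effect dominates depends on the magnitudes, which are not given.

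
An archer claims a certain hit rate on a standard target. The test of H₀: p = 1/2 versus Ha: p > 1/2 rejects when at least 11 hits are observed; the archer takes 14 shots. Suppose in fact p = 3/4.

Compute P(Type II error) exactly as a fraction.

Under the alternative p = 3/4, K ~ Binomial(14, 3/4); β is the probability the test does not reject, P(K < 11).
Summing C(14,j)·(3/4)^j·(1/4)^{14-j} for j = 0..10 gives 64244663/134217728.

64244663/134217728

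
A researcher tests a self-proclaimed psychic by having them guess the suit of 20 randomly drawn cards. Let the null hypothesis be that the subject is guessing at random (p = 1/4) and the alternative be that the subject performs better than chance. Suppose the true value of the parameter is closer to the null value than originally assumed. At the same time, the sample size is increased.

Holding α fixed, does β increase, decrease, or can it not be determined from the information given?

Cannot be determined from the information given.

The first change alone would make β increase; the second alone would make β decrease. Which effect dominates depends on the magnitudes, which are not given.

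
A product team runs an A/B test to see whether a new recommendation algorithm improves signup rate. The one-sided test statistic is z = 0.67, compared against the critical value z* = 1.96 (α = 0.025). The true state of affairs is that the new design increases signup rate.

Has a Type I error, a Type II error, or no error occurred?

Type II error

The conventional null hypothesis is that the new design has no effect on signup rate.
Since z = 0.67 ≤ z* = 1.96, H₀ is not rejected.
H₀ is false (actually the new design increases signup rate).
Failing to reject a false H₀ is a Type II error.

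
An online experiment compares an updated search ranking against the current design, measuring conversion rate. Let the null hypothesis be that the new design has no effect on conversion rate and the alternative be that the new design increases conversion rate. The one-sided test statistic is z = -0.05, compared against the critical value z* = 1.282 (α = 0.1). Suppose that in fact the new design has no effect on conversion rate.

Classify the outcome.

Since z = -0.05 ≤ z* = 1.282, H₀ is not rejected.
H₀ is true (actually the new design has no effect on conversion rate).
The decision matches the true state — no error.

Neither — the decision is correct.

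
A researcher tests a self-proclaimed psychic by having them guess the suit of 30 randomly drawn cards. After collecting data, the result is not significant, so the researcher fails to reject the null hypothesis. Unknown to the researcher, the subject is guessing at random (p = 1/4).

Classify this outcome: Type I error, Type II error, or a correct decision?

No error (correct decision).

The conventional null hypothesis here is that the subject is guessing at random (p = 1/4).
The test retained a true H₀ — the decision matches the true state.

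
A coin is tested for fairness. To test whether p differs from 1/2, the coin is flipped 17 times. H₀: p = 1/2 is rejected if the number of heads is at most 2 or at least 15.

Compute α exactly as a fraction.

The significance level is the null-hypothesis probability of the rejection region {≤2} ∪ {≥15}.
Each tail has probability (1 + 17 + 136)/131072; doubling gives α = 308/131072 = 77/32768.

77/32768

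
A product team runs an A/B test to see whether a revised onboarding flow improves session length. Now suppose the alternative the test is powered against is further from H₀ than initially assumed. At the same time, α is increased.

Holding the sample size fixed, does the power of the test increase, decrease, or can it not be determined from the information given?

A larger true effect moves the Ha sampling distribution further from the H₀ critical value, making rejection more likely when Ha is true. Relaxing α lowers the evidence threshold; under Ha, outcomes that previously fell short now trigger rejection. Both changes push β in the same direction.
Since power = 1 − β and β decreases, power increases.

It increases.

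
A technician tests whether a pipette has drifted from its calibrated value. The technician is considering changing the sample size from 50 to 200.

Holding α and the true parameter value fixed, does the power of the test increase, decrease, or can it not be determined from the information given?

A larger sample reduces the standard error, pulling the sampling distribution under Ha further from the non-rejection region.
Since power = 1 − β and β decreases, power increases.

It increases.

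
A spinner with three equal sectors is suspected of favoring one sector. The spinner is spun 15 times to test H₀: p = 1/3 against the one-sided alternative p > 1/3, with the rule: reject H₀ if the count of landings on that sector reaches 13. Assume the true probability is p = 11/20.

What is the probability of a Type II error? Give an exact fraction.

32418940857512713659/32768000000000000000

β = P(fail to reject H₀ | Ha true) = P(X ≤ 12 | p = 11/20), X ~ Binomial(15, 11/20).
Equivalently, β = 1 − P(X ≥ 13) = 32418940857512713659/32768000000000000000.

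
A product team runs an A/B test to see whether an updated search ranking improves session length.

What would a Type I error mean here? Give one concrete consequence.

A Type I error would mean concluding that the new design increases session length when in fact the new design has no effect on session length. Consequence: engineering effort is spent shipping a change that doesn't actually help.

With the conventional null hypothesis that the new design has no effect on session length:
A Type I error is rejecting H₀ when H₀ is true.
Here that means shipping the new feature to all users when actually the new design has no effect on session length.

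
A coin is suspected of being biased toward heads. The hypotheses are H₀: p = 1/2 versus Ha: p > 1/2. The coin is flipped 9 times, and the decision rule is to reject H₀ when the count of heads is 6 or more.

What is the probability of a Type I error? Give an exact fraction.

Under H₀, S ~ Binomial(9, 1/2), and α = P(S ≥ 6).
Summing the upper tail: (84 + 36 + 9 + 1) / 2^9 = 130/512 = 65/256.

65/256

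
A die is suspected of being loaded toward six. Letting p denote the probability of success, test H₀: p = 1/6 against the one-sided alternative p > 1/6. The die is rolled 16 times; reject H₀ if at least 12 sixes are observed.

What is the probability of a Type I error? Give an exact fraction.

134509/313456656384

α = P(reject H₀ | H₀ true) = P(S ≥ 12 | p = 1/6), with S ~ Binomial(16, 1/6).
P(S ≥ 12) = Σ_{j=12}^{16} C(16,j)·(1/6)^j·(5/6)^{16-j} = 134509/313456656384.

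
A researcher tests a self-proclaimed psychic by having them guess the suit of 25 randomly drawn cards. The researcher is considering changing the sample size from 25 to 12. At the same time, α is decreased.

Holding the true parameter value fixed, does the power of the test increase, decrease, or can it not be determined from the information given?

With less data the test statistic is noisier; under Ha, more outcomes land inside the acceptance region. Tightening α shrinks the rejection region. When Ha holds, fewer sample outcomes clear the stricter threshold, so more fall in the acceptance region. Both changes push β in the same direction.
Since power = 1 − β and β increases, power decreases.

It decreases.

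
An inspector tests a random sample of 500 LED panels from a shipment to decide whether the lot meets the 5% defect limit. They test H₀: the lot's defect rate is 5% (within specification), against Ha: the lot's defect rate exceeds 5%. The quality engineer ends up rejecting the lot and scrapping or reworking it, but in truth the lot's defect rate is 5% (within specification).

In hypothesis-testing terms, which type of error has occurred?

'Rejecting the lot and scrapping or reworking it' corresponds to rejecting H₀.
H₀ was rejected but H₀ is true — a Type I error (false positive).

Type I error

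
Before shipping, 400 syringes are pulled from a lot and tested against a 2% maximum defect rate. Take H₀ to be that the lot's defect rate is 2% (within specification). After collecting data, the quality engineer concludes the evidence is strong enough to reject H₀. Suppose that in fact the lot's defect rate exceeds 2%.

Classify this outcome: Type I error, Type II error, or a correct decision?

No error — this is a correct decision.

The test rejected a false H₀ — the decision matches the true state.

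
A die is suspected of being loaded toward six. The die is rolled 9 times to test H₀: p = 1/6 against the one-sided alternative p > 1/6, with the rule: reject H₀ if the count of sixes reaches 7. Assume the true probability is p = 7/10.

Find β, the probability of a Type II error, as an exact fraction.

Under the alternative p = 7/10, Y ~ Binomial(9, 7/10); β is the probability the test does not reject, P(Y < 7).
Adding the binomial probabilities P(Y=0)+…+P(Y=6) at p = 7/10 gives 268584417/500000000.

268584417/500000000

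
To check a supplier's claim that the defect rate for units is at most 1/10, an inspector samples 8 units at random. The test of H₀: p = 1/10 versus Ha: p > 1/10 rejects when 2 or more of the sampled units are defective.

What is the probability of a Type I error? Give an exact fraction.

18689527/100000000

α = P(reject H₀ | H₀ true) = P(S ≥ 2 | p = 1/10), S ~ Binomial(8, 1/10).
Via the complement, α = 1 − Σ_{j=0}^{1} C(8,j)(1/10)^j(9/10)^{8-j} = 18689527/100000000.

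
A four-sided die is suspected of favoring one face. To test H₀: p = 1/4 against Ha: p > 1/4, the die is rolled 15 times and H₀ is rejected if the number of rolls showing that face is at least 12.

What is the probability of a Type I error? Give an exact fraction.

3319/268435456

The Type I error probability is α = P(K ≥ 12) computed under H₀, where K ~ Binomial(15, 1/4).
P(K ≥ 12) = Σ_{j=12}^{15} C(15,j)·(1/4)^j·(3/4)^{15-j} = 3319/268435456.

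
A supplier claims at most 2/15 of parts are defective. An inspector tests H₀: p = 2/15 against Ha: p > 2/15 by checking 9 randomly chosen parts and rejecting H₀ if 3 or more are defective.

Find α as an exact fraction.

α = P(reject H₀ | H₀ true) = P(X ≥ 3 | p = 2/15), X ~ Binomial(9, 2/15).
Computing the lower-tail complement: 1 − 34323438799/38443359375 = 4119920576/38443359375.

4119920576/38443359375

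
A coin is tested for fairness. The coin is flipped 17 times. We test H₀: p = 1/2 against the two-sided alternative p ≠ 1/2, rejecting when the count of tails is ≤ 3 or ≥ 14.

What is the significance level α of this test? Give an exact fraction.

417/32768

α = P(S ≤ 3 or S ≥ 14 | p = 1/2), S ~ Binomial(17, 1/2).
By symmetry, α = 2·P(S ≤ 3) = 2·(1 + 17 + 136 + 680)/131072 = 1668/131072 = 417/32768.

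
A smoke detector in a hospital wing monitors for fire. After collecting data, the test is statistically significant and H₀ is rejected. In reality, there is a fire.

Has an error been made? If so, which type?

The conventional null hypothesis here is that there is no fire.
The test rejected a false H₀ — the decision matches the true state.

No error (correct decision).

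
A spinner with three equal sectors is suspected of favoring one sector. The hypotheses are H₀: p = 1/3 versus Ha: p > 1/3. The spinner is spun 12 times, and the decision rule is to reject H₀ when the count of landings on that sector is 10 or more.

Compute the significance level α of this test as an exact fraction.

289/531441

The Type I error probability is α = P(K ≥ 10) computed under H₀, where K ~ Binomial(12, 1/3).
P(K ≥ 10) = Σ_{j=10}^{12} C(12,j)·(1/3)^j·(2/3)^{12-j} = 289/531441.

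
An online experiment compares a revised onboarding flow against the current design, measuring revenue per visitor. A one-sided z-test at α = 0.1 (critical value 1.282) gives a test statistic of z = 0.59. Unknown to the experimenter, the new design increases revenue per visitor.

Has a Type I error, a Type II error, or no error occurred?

The conventional null hypothesis is that the new design has no effect on revenue per visitor.
Since z = 0.59 ≤ z* = 1.282, H₀ is not rejected.
H₀ is false (actually the new design increases revenue per visitor).
Failing to reject a false H₀ is a Type II error.

Type II error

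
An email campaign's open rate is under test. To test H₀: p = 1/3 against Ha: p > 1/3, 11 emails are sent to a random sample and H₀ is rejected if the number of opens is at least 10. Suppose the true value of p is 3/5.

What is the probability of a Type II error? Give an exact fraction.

β = P(fail to reject H₀ | Ha true) = P(Y ≤ 9 | p = 3/5), Y ~ Binomial(11, 3/5).
Summing C(11,j)·(3/5)^j·(2/5)^{11-j} for j = 0..9 gives 1894076/1953125.

1894076/1953125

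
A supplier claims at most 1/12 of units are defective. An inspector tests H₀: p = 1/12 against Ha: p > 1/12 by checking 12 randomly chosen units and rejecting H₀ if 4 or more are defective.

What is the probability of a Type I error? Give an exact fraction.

The significance level is the probability, assuming p = 1/12, of seeing 4 or more defectives in 12 draws.
Computing the lower-tail complement: 1 − 2930928979913/2972033482752 = 41104502839/2972033482752.

41104502839/2972033482752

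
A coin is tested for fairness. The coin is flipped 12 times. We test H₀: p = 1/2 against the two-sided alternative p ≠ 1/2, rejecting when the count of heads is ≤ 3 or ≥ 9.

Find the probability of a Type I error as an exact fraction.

299/2048

Under H₀, S ~ Binomial(12, 1/2); α is the probability of landing in either tail, P(S ≤ 3) + P(S ≥ 9).
By symmetry, α = 2·P(S ≤ 3) = 2·(1 + 12 + 66 + 220)/4096 = 598/4096 = 299/2048.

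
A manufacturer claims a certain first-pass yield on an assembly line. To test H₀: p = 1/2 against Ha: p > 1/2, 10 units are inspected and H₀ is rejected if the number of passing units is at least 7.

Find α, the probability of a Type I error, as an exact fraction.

Under H₀, Y ~ Binomial(10, 1/2), and α = P(Y ≥ 7).
Summing the upper tail: (120 + 45 + 10 + 1) / 2^10 = 176/1024 = 11/64.

11/64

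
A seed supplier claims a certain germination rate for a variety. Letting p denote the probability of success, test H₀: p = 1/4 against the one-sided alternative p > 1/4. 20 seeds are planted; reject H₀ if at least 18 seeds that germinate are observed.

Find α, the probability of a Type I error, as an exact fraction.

α = P(reject H₀ | H₀ true) = P(X ≥ 18 | p = 1/4), with X ~ Binomial(20, 1/4).
Summing C(20,j)(1/4)^j(3/4)^{20−j} for j = 18,…,20 gives 1771/1099511627776.

1771/1099511627776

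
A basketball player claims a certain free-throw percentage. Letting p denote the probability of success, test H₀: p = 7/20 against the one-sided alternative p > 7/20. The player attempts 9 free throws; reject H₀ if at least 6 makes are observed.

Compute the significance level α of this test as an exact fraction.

6859289647/128000000000

The Type I error probability is α = P(Y ≥ 6) computed under H₀, where Y ~ Binomial(9, 7/20).
P(Y ≥ 6) = Σ_{j=6}^{9} C(9,j)·(7/20)^j·(13/20)^{9-j} = 6859289647/128000000000.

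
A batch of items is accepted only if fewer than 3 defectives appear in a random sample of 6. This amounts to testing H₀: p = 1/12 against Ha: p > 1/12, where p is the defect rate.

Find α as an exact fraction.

α = P(reject H₀ | H₀ true) = P(X ≥ 3 | p = 1/12), X ~ Binomial(6, 1/12).
α = 1 − P(X ≤ 2) = 1 − 1478741/1492992 = 14251/1492992.

14251/1492992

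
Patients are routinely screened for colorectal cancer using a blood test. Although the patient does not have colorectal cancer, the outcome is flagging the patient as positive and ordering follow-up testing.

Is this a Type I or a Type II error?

Type I error

The null hypothesis here is that the patient does not have colorectal cancer.
'Flagging the patient as positive and ordering follow-up testing' corresponds to rejecting H₀.
H₀ was rejected but H₀ is true — a Type I error (false positive).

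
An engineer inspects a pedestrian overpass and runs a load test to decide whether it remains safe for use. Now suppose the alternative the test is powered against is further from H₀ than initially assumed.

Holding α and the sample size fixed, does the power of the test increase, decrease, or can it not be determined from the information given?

It increases.

A larger true effect moves the Ha sampling distribution further from the H₀ critical value, making rejection more likely when Ha is true.
Since power = 1 − β and β decreases, power increases.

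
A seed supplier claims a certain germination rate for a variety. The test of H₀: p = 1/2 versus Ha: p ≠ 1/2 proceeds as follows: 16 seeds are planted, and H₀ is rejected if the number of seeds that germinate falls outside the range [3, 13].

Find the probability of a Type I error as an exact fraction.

The significance level is the null-hypothesis probability of the rejection region {≤2} ∪ {≥14}.
By symmetry, α = 2·P(K ≤ 2) = 2·(1 + 16 + 120)/65536 = 274/65536 = 137/32768.

137/32768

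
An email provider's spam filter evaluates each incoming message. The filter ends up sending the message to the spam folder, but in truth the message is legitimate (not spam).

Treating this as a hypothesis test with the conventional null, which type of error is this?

The null hypothesis here is that the message is legitimate (not spam).
'Sending the message to the spam folder' corresponds to rejecting H₀.
H₀ was rejected but H₀ is true — a Type I error (false positive).

Type I error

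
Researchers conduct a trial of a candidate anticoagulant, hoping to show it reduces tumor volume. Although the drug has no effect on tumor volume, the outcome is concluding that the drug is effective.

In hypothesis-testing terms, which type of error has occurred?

Type I error

The null hypothesis here is that the drug has no effect on tumor volume.
'Concluding that the drug is effective' corresponds to rejecting H₀.
H₀ was rejected but H₀ is true — a Type I error (false positive).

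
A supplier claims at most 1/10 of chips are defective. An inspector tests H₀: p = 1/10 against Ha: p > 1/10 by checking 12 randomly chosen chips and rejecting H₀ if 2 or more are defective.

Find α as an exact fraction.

The significance level is the probability, assuming p = 1/10, of seeing 2 or more defectives in 12 draws.
α = 1 − P(S ≤ 1) = 1 − 659002251789/1000000000000 = 340997748211/1000000000000.

340997748211/1000000000000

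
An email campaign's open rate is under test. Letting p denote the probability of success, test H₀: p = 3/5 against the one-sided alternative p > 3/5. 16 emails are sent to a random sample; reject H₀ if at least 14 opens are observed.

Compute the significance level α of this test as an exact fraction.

Under H₀, S ~ Binomial(16, 3/5), and α = P(S ≥ 14).
P(S ≥ 14) = Σ_{j=14}^{16} C(16,j)·(3/5)^j·(2/5)^{16-j} = 559607373/30517578125.

559607373/30517578125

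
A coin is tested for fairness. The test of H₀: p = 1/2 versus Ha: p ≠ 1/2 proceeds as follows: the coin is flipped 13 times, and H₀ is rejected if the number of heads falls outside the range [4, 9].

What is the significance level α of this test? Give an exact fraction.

Under H₀, X ~ Binomial(13, 1/2); α is the probability of landing in either tail, P(X ≤ 3) + P(X ≥ 10).
The two tails are symmetric, so α = 2·(1 + 13 + 78 + 286)/2^13 = 756/8192 = 189/2048.

189/2048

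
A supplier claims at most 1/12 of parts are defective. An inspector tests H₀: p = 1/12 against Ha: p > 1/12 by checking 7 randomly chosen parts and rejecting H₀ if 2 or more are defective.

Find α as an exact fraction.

219095/1990656

The significance level is the probability, assuming p = 1/12, of seeing 2 or more defectives in 7 draws.
Via the complement, α = 1 − Σ_{j=0}^{1} C(7,j)(1/12)^j(11/12)^{7-j} = 219095/1990656.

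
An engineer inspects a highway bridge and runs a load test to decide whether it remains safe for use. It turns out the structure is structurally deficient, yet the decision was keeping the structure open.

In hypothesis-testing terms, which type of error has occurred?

Type II error

The null hypothesis here is that the structure meets the required load capacity (safe).
'Keeping the structure open' corresponds to failing to reject H₀.
H₀ was not rejected but H₀ is false — a Type II error (false negative).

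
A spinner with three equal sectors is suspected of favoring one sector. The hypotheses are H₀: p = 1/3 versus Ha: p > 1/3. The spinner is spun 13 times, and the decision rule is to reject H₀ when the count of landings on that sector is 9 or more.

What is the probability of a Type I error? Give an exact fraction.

521/59049

α = P(reject H₀ | H₀ true) = P(X ≥ 9 | p = 1/3), with X ~ Binomial(13, 1/3).
Summing C(13,j)(1/3)^j(2/3)^{13−j} for j = 9,…,13 gives 521/59049.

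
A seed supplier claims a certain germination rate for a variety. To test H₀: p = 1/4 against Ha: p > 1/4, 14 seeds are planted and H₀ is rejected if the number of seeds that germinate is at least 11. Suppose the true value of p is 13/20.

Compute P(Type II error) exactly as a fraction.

β = P(fail to reject H₀ | Ha true) = P(X ≤ 10 | p = 13/20), X ~ Binomial(14, 13/20).
Equivalently, β = 1 − P(X ≥ 11) = 638569946045404807/819200000000000000.

638569946045404807/819200000000000000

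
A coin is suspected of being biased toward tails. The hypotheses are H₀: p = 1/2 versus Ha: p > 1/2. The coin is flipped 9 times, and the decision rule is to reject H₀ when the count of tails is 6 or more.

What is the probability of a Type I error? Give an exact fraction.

65/256

The Type I error probability is α = P(Y ≥ 6) computed under H₀, where Y ~ Binomial(9, 1/2).
Summing the upper tail: (84 + 36 + 9 + 1) / 2^9 = 130/512 = 65/256.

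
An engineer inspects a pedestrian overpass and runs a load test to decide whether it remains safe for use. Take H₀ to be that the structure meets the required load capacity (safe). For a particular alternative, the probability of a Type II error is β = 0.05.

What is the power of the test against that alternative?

0.95

Power = 1 − β = 1 − 0.05 = 0.95.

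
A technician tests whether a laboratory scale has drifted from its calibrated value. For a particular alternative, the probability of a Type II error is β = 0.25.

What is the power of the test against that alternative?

0.75

Power = 1 − β = 1 − 0.25 = 0.75.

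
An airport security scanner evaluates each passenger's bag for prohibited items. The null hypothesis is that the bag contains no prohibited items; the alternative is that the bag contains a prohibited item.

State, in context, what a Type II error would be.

A Type II error would mean concluding that the bag contains no prohibited items (or at least failing to establish that the bag contains a prohibited item) when in fact the bag contains a prohibited item.

A Type II error is failing to reject H₀ when H₀ is false.
Here that means letting the bag through when actually the bag contains a prohibited item.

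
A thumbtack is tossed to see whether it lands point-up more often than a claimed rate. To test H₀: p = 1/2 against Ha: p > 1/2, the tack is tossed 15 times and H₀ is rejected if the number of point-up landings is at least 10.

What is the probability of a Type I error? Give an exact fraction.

309/2048

α = P(reject H₀ | H₀ true) = P(K ≥ 10 | p = 1/2), with K ~ Binomial(15, 1/2).
That's C(15,10) + C(15,11) + C(15,12) + C(15,13) + C(15,14) + C(15,15) over 2^15, i.e. (3003 + 1365 + 455 + 105 + 15 + 1)/32768 = 4944/32768 = 309/2048.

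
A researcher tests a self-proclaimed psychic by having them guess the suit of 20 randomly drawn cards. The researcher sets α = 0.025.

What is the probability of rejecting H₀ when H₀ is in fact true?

0.025

The significance level α is, by definition, the probability of a Type I error — P(reject H₀ | H₀ true).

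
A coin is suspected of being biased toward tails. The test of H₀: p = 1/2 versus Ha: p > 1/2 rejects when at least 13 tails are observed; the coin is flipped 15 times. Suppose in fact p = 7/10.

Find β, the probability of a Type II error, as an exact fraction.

873172285377237/1000000000000000

β = P(fail to reject H₀ | Ha true) = P(K ≤ 12 | p = 7/10), K ~ Binomial(15, 7/10).
Summing C(15,j)·(7/10)^j·(3/10)^{15-j} for j = 0..12 gives 873172285377237/1000000000000000.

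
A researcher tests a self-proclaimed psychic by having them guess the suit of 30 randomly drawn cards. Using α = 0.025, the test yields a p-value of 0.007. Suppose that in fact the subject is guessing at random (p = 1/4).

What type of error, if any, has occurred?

Type I error

The conventional null hypothesis is that the subject is guessing at random (p = 1/4).
Since p = 0.007 < α = 0.025, H₀ is rejected.
H₀ is true (actually the subject is guessing at random (p = 1/4)).
Rejecting a true H₀ is a Type I error.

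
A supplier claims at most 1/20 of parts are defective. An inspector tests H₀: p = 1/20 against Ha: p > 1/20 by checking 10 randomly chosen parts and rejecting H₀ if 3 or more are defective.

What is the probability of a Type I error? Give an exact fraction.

29449106891/2560000000000

Under H₀, K ~ Binomial(10, 1/20); the Type I error rate is P(K ≥ 3).
Via the complement, α = 1 − Σ_{j=0}^{2} C(10,j)(1/20)^j(19/20)^{10-j} = 29449106891/2560000000000.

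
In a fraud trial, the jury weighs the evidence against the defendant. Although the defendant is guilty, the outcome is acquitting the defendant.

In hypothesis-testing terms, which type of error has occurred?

The null hypothesis here is that the defendant is innocent.
'Acquitting the defendant' corresponds to failing to reject H₀.
H₀ was not rejected but H₀ is false — a Type II error (false negative).

Type II error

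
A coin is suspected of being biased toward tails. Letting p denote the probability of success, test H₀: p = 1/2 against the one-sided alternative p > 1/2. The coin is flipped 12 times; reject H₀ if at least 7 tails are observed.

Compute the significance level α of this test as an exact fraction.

793/2048

Under H₀, X ~ Binomial(12, 1/2), and α = P(X ≥ 7).
That's C(12,7) + C(12,8) + C(12,9) + C(12,10) + C(12,11) + C(12,12) over 2^12, i.e. (792 + 495 + 220 + 66 + 12 + 1)/4096 = 1586/4096 = 793/2048.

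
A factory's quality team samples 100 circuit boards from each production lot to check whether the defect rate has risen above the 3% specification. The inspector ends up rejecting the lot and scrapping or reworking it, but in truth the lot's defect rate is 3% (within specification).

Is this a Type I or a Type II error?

The null hypothesis here is that the lot's defect rate is 3% (within specification).
'Rejecting the lot and scrapping or reworking it' corresponds to rejecting H₀.
H₀ was rejected but H₀ is true — a Type I error (false positive).

Type I error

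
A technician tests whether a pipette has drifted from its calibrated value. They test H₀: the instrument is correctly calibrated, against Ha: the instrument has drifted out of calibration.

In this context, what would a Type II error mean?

A Type II error would mean concluding that the instrument is correctly calibrated (or at least failing to establish that the instrument has drifted out of calibration) when in fact the instrument has drifted out of calibration.

A Type II error is failing to reject H₀ when H₀ is false.
Here that means leaving the instrument in service when actually the instrument has drifted out of calibration.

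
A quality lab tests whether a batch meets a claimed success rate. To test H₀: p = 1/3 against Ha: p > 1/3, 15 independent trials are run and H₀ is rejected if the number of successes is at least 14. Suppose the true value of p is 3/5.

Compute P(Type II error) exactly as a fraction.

30359740148/30517578125

Under the alternative p = 3/5, S ~ Binomial(15, 3/5); β is the probability the test does not reject, P(S < 14).
Equivalently, β = 1 − P(S ≥ 14) = 30359740148/30517578125.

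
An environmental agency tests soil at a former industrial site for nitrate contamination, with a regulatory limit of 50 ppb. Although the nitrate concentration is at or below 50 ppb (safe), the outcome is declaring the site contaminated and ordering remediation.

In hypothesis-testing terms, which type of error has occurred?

The null hypothesis here is that the nitrate concentration is at or below 50 ppb (safe).
'Declaring the site contaminated and ordering remediation' corresponds to rejecting H₀.
H₀ was rejected but H₀ is true — a Type I error (false positive).

Type I error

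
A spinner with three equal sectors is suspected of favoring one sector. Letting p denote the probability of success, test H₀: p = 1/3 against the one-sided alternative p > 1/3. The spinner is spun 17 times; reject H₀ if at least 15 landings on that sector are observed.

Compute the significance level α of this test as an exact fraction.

α = P(reject H₀ | H₀ true) = P(K ≥ 15 | p = 1/3), with K ~ Binomial(17, 1/3).
Adding the binomial terms for j = 15 through 17 with p = 1/3 yields 193/43046721.

193/43046721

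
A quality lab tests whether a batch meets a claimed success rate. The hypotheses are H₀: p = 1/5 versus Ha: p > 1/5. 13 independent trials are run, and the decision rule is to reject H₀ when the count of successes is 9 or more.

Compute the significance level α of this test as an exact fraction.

40529/244140625

Under H₀, S ~ Binomial(13, 1/5), and α = P(S ≥ 9).
P(S ≥ 9) = Σ_{j=9}^{13} C(13,j)·(1/5)^j·(4/5)^{13-j} = 40529/244140625.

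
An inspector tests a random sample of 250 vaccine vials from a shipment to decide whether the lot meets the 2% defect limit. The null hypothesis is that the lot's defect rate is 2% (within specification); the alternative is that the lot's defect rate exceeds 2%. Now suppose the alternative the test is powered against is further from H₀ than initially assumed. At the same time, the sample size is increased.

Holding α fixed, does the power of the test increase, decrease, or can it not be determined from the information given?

It increases.

A bigger departure from H₀ is easier for the test to detect, so it fails to reject less often. A larger sample reduces the standard error, pulling the sampling distribution under Ha further from the non-rejection region. Both changes push β in the same direction.
Since power = 1 − β and β decreases, power increases.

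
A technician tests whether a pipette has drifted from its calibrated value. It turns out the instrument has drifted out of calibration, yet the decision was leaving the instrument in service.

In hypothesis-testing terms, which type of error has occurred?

Type II error

The null hypothesis here is that the instrument is correctly calibrated.
'Leaving the instrument in service' corresponds to failing to reject H₀.
H₀ was not rejected but H₀ is false — a Type II error (false negative).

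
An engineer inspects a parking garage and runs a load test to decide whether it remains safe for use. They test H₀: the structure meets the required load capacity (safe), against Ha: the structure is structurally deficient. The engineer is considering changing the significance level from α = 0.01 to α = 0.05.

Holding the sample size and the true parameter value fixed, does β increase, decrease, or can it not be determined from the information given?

A larger α widens the rejection region, so when the alternative is true more outcomes lead to rejection — failing to reject becomes less likely.

It decreases.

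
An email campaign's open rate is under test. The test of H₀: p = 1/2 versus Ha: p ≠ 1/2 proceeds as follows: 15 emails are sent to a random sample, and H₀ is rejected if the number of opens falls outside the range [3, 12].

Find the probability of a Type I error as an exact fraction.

121/16384

Under H₀, Y ~ Binomial(15, 1/2); α is the probability of landing in either tail, P(Y ≤ 2) + P(Y ≥ 13).
By symmetry, α = 2·P(Y ≤ 2) = 2·(1 + 15 + 105)/32768 = 242/32768 = 121/16384.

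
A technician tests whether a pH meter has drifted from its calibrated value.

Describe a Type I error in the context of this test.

With the conventional null hypothesis that the instrument is correctly calibrated:
A Type I error is rejecting H₀ when H₀ is true.
Here that means pulling the instrument for recalibration when actually the instrument is correctly calibrated.

A Type I error would mean concluding that the instrument has drifted out of calibration when in fact the instrument is correctly calibrated.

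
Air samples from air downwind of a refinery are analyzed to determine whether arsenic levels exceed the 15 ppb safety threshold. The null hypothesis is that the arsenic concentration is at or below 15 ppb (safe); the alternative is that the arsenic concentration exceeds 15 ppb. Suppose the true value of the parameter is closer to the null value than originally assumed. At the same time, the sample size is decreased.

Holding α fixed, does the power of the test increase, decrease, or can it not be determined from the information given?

When the true parameter is near the null value, the test has a harder time distinguishing Ha from H₀. A smaller sample increases the standard error, so the sampling distributions under H₀ and Ha overlap more. Both changes push β in the same direction.
Since power = 1 − β and β increases, power decreases.

It decreases.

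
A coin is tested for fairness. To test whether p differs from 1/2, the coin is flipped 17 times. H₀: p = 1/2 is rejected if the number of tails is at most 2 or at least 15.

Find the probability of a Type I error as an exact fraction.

Under H₀, K ~ Binomial(17, 1/2); α is the probability of landing in either tail, P(K ≤ 2) + P(K ≥ 15).
Each tail has probability (1 + 17 + 136)/131072; doubling gives α = 308/131072 = 77/32768.

77/32768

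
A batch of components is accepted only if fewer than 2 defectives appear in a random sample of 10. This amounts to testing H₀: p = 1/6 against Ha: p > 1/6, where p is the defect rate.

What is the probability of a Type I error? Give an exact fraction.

10389767/20155392

The significance level is the probability, assuming p = 1/6, of seeing 2 or more defectives in 10 draws.
Via the complement, α = 1 − Σ_{j=0}^{1} C(10,j)(1/6)^j(5/6)^{10-j} = 10389767/20155392.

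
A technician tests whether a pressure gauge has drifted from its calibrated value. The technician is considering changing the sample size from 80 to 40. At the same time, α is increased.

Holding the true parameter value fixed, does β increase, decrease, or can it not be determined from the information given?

The first change alone would make β increase; the second alone would make β decrease. Which effect dominates depends on the magnitudes, which are not given.

Cannot be determined from the information given.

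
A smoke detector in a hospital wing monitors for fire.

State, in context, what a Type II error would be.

A Type II error would mean concluding that there is no fire (or at least failing to establish that there is a fire) when in fact there is a fire.

With the conventional null hypothesis that there is no fire:
A Type II error is failing to reject H₀ when H₀ is false.
Here that means remaining silent when actually there is a fire.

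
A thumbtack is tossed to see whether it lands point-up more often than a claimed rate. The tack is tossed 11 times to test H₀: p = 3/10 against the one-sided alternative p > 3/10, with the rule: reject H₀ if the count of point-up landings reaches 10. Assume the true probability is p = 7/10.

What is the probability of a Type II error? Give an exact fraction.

A Type II error is failing to reject when Ha holds: with p = 7/10, β = P(Y ≤ 9).
Adding the binomial probabilities P(Y=0)+…+P(Y=9) at p = 7/10 gives 2217524751/2500000000.

2217524751/2500000000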